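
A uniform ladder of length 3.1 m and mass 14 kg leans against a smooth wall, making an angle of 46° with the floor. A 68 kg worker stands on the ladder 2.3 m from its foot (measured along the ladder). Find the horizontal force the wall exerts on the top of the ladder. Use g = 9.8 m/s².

N_wall ≈ 544 N

About the foot of the ladder:
Ladder weight 14×9.8 = 137.2 N acts at 1.55 m along the ladder; its horizontal arm is 1.55·cos46° = 1.077 m → τ = 147.8 N·m clockwise.
Worker: 68×9.8 = 666.4 N at 2.3 m → arm 1.598 m → τ = 1065 N·m clockwise.
Wall normal N acts horizontally at the top; its moment arm is the height L sinθ = 3.1·sin46° = 2.23 m, counterclockwise.
Balancing moments: N × 2.23 = 1213, giving N = 544 N.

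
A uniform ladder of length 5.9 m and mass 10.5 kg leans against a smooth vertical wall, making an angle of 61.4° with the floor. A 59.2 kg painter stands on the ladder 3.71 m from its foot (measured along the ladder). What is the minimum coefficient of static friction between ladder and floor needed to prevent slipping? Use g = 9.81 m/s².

Sum moments about the foot of the ladder (the floor normal and friction both act there and drop out).
Ladder weight 10.5×9.81 = 103 N acts at 2.95 m along the ladder; its horizontal arm is 2.95·cos61.4° = 1.412 m → τ = 145.4 N·m clockwise.
Painter: 59.2×9.81 = 580.8 N at 3.71 m → arm 1.776 m → τ = 1032 N·m clockwise.
Wall normal N acts horizontally at the top; its moment arm is the height L sinθ = 5.9·sin61.4° = 5.18 m, counterclockwise.
Balancing moments: N × 5.18 = 1177, giving N = 227.2 N.
ΣFx = 0 ⇒ f = N_wall = 227.2 N. ΣFy = 0 ⇒ N_floor = 683.8 N.
μ_min = f / N_floor = 227.2 / 683.8 = 0.332.

μ_min ≈ 0.332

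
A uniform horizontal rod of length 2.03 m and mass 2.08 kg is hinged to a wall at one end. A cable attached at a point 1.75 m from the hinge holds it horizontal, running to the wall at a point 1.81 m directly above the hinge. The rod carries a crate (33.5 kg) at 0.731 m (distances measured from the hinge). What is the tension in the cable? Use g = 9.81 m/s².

T ≈ 207 N

Take moments about the hinge.
Beam weight: 2.08 × 9.81 = 20.4 N down at 1.015 m → arm 1.015 m, τ = 20.4 × 1.015 = 20.71 N·m clockwise.
Crate: 33.5 × 9.81 = 328.6 N down at 0.731 m → arm 0.731 m, τ = 328.6 × 0.731 = 240.2 N·m clockwise.
Total clockwise load moment = 260.9 N·m.
The cable tension T acts at 1.75 m; only its component perpendicular to the rod, T sinθ, produces torque. sinθ = h/√(h²+d²) = 1.81/√(1.81²+1.75²) = 0.7189.
Στ = 0 ⇒ T × 1.75 × 0.7189 = 260.9 ⇒ T = 260.9 / 1.258 = 207 N.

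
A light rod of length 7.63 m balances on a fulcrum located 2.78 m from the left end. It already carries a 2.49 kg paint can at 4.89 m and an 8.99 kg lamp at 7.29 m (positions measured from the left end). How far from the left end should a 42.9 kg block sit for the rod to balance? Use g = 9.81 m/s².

x ≈ 1.71 m from the left end

Sum moments about the fulcrum (at 2.78 m from the left end) (the support reaction has zero arm there).
Paint can: 2.49 × 9.81 = 24.43 N down at 4.89 m → arm 2.11 m, τ = 24.43 × 2.11 = 51.55 N·m clockwise.
Lamp: 8.99 × 9.81 = 88.19 N down at 7.29 m → arm 4.51 m, τ = 88.19 × 4.51 = 397.7 N·m clockwise.
Net moment of existing loads = 449.2 N·m clockwise.
The block weighs 42.9 × 9.81 = 420.8 N and must supply an equal counterclockwise moment, so its lever arm about the fulcrum is 449.2 / 420.8 = 1.07 m.
That puts it at 2.78 − 1.07 = 1.71 m from the left end.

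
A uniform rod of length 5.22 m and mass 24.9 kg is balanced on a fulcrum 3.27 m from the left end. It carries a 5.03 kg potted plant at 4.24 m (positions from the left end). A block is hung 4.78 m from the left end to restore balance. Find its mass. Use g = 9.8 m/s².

m ≈ 7.65 kg

Sum moments about the fulcrum (at 3.27 m from the left end) (the support reaction has zero arm there).
Beam weight: 24.9 × 9.8 = 244 N down at 2.61 m → arm 0.66 m, τ = 244 × 0.66 = 161 N·m counterclockwise.
Potted plant: 5.03 × 9.8 = 49.29 N down at 4.24 m → arm 0.97 m, τ = 49.29 × 0.97 = 47.81 N·m clockwise.
Net moment of known loads = 113.2 N·m counterclockwise.
An unknown mass m at 4.78 m has arm 1.51 m; its moment is m·g·1.51 clockwise.
Setting net torque to zero: m × 9.8 × 1.51 = 113.2 → m = 113.2 / (9.8 × 1.51) = 7.65 kg.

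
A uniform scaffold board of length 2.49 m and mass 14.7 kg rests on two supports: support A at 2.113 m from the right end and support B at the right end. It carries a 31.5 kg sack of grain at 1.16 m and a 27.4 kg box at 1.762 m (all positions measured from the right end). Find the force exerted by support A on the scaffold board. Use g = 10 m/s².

Sum moments about support B (its reaction then has zero moment arm).
Beam weight: 14.7 × 10 = 147 N down at 1.245 m → arm 1.245 m, τ = 147 × 1.245 = 183 N·m counterclockwise.
Sack of grain: 31.5 × 10 = 315 N down at 1.16 m → arm 1.16 m, τ = 315 × 1.16 = 365.4 N·m counterclockwise.
Box: 27.4 × 10 = 274 N down at 1.762 m → arm 1.762 m, τ = 274 × 1.762 = 482.8 N·m counterclockwise.
Net load moment about support B = 1031 N·m counterclockwise.
Reaction R at support A is upward at 2.113 m, arm 2.113 m → moment R × 2.113 clockwise.
Balancing moments: R × 2.113 = 1031, giving R = 488 N.

R_A ≈ 488 N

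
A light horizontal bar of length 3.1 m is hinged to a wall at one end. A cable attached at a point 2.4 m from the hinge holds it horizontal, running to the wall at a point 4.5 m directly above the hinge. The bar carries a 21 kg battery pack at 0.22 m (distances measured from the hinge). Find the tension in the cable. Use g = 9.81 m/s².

Take moments about the hinge.
Battery pack: 21 × 9.81 = 206 N down at 0.22 m → arm 0.22 m, τ = 206 × 0.22 = 45.32 N·m clockwise.
Total clockwise load moment = 45.32 N·m.
The cable tension T acts at 2.4 m; only its component perpendicular to the bar, T sinθ, produces torque. sinθ = h/√(h²+d²) = 4.5/√(4.5²+2.4²) = 0.8824.
For rotational equilibrium, T × 2.4 × 0.8824 = 45.32, so T = 45.32 / 2.118 = 21.4 N.

T ≈ 21.4 N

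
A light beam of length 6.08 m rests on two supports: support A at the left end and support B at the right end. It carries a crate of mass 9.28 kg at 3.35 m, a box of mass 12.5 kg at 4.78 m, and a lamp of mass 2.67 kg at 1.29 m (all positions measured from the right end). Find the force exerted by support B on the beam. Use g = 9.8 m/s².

About support A:
Crate: 9.28 × 9.8 = 90.94 N down at 3.35 m → arm 2.73 m, τ = 90.94 × 2.73 = 248.3 N·m clockwise.
Box: 12.5 × 9.8 = 122.5 N down at 4.78 m → arm 1.3 m, τ = 122.5 × 1.3 = 159.2 N·m clockwise.
Lamp: 2.67 × 9.8 = 26.17 N down at 1.29 m → arm 4.79 m, τ = 26.17 × 4.79 = 125.4 N·m clockwise.
Net load moment about support A = 532.9 N·m clockwise.
Reaction R at support B is upward at 0 m, arm 6.08 m → moment R × 6.08 counterclockwise.
Στ = 0 ⇒ R × 6.08 = 532.9 ⇒ R = 87.6 N.

R_B ≈ 87.6 N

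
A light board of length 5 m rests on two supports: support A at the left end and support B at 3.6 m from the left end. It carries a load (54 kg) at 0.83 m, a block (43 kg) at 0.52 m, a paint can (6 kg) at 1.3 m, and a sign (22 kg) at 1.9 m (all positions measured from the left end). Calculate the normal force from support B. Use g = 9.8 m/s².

R_B ≈ 318 N

Choose support A as the axis so its reaction then has zero moment arm.
Load: 54 × 9.8 = 529.2 N down at 0.83 m → arm 0.83 m, τ = 529.2 × 0.83 = 439.2 N·m clockwise.
Block: 43 × 9.8 = 421.4 N down at 0.52 m → arm 0.52 m, τ = 421.4 × 0.52 = 219.1 N·m clockwise.
Paint can: 6 × 9.8 = 58.8 N down at 1.3 m → arm 1.3 m, τ = 58.8 × 1.3 = 76.44 N·m clockwise.
Sign: 22 × 9.8 = 215.6 N down at 1.9 m → arm 1.9 m, τ = 215.6 × 1.9 = 409.6 N·m clockwise.
Net load moment about support A = 1144 N·m clockwise.
Reaction R at support B is upward at 3.6 m, arm 3.6 m → moment R × 3.6 counterclockwise.
Setting net torque to zero: R × 3.6 = 1144 → R = 318 N.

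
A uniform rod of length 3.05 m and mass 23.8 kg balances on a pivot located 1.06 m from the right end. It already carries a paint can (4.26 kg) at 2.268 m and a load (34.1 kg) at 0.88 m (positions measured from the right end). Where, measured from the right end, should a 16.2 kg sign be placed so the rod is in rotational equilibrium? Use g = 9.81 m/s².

x ≈ 0.438 m from the right end

About the pivot (at 1.06 m from the right end):
Beam weight: 23.8 × 9.81 = 233.5 N down at 1.525 m → arm 0.465 m, τ = 233.5 × 0.465 = 108.6 N·m counterclockwise.
Paint can: 4.26 × 9.81 = 41.79 N down at 2.268 m → arm 1.208 m, τ = 41.79 × 1.208 = 50.48 N·m counterclockwise.
Load: 34.1 × 9.81 = 334.5 N down at 0.88 m → arm 0.18 m, τ = 334.5 × 0.18 = 60.21 N·m clockwise.
Net moment of existing loads = 98.87 N·m counterclockwise.
The sign weighs 16.2 × 9.81 = 158.9 N and must supply an equal clockwise moment, so its lever arm about the pivot is 98.87 / 158.9 = 0.622 m.
That puts it at 1.06 − 0.622 = 0.438 m from the right end.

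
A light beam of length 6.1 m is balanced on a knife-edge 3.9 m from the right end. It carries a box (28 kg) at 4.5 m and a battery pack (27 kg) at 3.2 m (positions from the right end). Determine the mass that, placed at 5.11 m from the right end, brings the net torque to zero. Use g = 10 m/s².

Choose the knife-edge (at 3.9 m from the right end) as the axis so the support reaction has zero arm there.
Box: 28 × 10 = 280 N down at 4.5 m → arm 0.6 m, τ = 280 × 0.6 = 168 N·m counterclockwise.
Battery pack: 27 × 10 = 270 N down at 3.2 m → arm 0.7 m, τ = 270 × 0.7 = 189 N·m clockwise.
Net moment of known loads = 21 N·m clockwise.
An unknown mass m at 5.11 m has arm 1.21 m; its moment is m·g·1.21 counterclockwise.
Setting net torque to zero: m × 10 × 1.21 = 21 → m = 21 / (10 × 1.21) = 1.74 kg.

m ≈ 1.74 kg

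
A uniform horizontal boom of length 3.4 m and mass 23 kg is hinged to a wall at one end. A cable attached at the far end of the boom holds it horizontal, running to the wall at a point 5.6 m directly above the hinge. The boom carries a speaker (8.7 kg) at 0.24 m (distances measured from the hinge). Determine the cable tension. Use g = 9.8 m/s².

Taking torques about the hinge:
Beam weight: 23 × 9.8 = 225.4 N down at 1.7 m → arm 1.7 m, τ = 225.4 × 1.7 = 383.2 N·m clockwise.
Speaker: 8.7 × 9.8 = 85.26 N down at 0.24 m → arm 0.24 m, τ = 85.26 × 0.24 = 20.46 N·m clockwise.
Total clockwise load moment = 403.7 N·m.
The cable tension T acts at 3.4 m; only its component perpendicular to the boom, T sinθ, produces torque. sinθ = h/√(h²+d²) = 5.6/√(5.6²+3.4²) = 0.8548.
Στ = 0 ⇒ T × 3.4 × 0.8548 = 403.7 ⇒ T = 403.7 / 2.906 = 139 N.

T ≈ 139 N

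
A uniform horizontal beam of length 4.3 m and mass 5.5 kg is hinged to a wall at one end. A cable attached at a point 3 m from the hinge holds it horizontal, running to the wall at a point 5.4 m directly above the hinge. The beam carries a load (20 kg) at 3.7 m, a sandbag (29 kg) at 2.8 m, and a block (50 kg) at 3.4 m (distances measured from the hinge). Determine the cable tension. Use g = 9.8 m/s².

Take moments about the hinge.
Beam weight: 5.5 × 9.8 = 53.9 N down at 2.15 m → arm 2.15 m, τ = 53.9 × 2.15 = 115.9 N·m clockwise.
Load: 20 × 9.8 = 196 N down at 3.7 m → arm 3.7 m, τ = 196 × 3.7 = 725.2 N·m clockwise.
Sandbag: 29 × 9.8 = 284.2 N down at 2.8 m → arm 2.8 m, τ = 284.2 × 2.8 = 795.8 N·m clockwise.
Block: 50 × 9.8 = 490 N down at 3.4 m → arm 3.4 m, τ = 490 × 3.4 = 1666 N·m clockwise.
Total clockwise load moment = 3303 N·m.
The cable tension T acts at 3 m; only its component perpendicular to the beam, T sinθ, produces torque. sinθ = h/√(h²+d²) = 5.4/√(5.4²+3²) = 0.8742.
Balancing moments: T × 3 × 0.8742 = 3303, giving T = 3303 / 2.623 = 1260 N.

T ≈ 1260 N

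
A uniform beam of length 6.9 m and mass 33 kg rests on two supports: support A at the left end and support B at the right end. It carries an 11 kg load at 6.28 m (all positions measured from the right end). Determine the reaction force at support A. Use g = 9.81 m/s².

R_A ≈ 260 N

About support B:
Beam weight: 33 × 9.81 = 323.7 N down at 3.45 m → arm 3.45 m, τ = 323.7 × 3.45 = 1117 N·m counterclockwise.
Load: 11 × 9.81 = 107.9 N down at 6.28 m → arm 6.28 m, τ = 107.9 × 6.28 = 677.6 N·m counterclockwise.
Net load moment about support B = 1795 N·m counterclockwise.
Reaction R at support A is upward at 6.9 m, arm 6.9 m → moment R × 6.9 clockwise.
Balancing moments: R × 6.9 = 1795, giving R = 260 N.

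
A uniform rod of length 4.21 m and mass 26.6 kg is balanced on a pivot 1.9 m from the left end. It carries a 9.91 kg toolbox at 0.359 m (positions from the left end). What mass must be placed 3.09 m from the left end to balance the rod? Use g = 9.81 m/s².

Take moments about the pivot (at 1.9 m from the left end).
Beam weight: 26.6 × 9.81 = 260.9 N down at 2.105 m → arm 0.205 m, τ = 260.9 × 0.205 = 53.48 N·m clockwise.
Toolbox: 9.91 × 9.81 = 97.22 N down at 0.359 m → arm 1.541 m, τ = 97.22 × 1.541 = 149.8 N·m counterclockwise.
Net moment of known loads = 96.32 N·m counterclockwise.
An unknown mass m at 3.09 m has arm 1.19 m; its moment is m·g·1.19 clockwise.
For rotational equilibrium, m × 9.81 × 1.19 = 96.32, so m = 96.32 / (9.81 × 1.19) = 8.25 kg.

m ≈ 8.25 kg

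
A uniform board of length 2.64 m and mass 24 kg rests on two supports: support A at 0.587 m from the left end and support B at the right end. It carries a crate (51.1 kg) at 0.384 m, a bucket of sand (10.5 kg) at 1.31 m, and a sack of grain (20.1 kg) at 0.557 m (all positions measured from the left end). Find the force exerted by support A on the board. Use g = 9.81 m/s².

Sum moments about support B (its reaction then has zero moment arm).
Beam weight: 24 × 9.81 = 235.4 N down at 1.32 m → arm 1.32 m, τ = 235.4 × 1.32 = 310.7 N·m counterclockwise.
Crate: 51.1 × 9.81 = 501.3 N down at 0.384 m → arm 2.256 m, τ = 501.3 × 2.256 = 1131 N·m counterclockwise.
Bucket of sand: 10.5 × 9.81 = 103 N down at 1.31 m → arm 1.33 m, τ = 103 × 1.33 = 137 N·m counterclockwise.
Sack of grain: 20.1 × 9.81 = 197.2 N down at 0.557 m → arm 2.083 m, τ = 197.2 × 2.083 = 410.8 N·m counterclockwise.
Net load moment about support B = 1990 N·m counterclockwise.
Reaction R at support A is upward at 0.587 m, arm 2.053 m → moment R × 2.053 clockwise.
Στ = 0 ⇒ R × 2.053 = 1990 ⇒ R = 969 N.

R_A ≈ 969 N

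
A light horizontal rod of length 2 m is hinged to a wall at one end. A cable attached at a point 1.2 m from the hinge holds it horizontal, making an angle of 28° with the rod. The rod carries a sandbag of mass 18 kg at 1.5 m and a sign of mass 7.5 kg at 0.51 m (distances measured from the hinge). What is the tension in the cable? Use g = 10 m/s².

T ≈ 547 N

Sum moments about the hinge (the unknown hinge reaction has zero arm there).
Sandbag: 18 × 10 = 180 N down at 1.5 m → arm 1.5 m, τ = 180 × 1.5 = 270 N·m clockwise.
Sign: 7.5 × 10 = 75 N down at 0.51 m → arm 0.51 m, τ = 75 × 0.51 = 38.25 N·m clockwise.
Total clockwise load moment = 308.2 N·m.
The cable tension T acts at 1.2 m; only its component perpendicular to the rod, T sinθ, produces torque. sin 28° = 0.4695.
Στ = 0 ⇒ T × 1.2 × 0.4695 = 308.2 ⇒ T = 308.2 / 0.5634 = 547 N.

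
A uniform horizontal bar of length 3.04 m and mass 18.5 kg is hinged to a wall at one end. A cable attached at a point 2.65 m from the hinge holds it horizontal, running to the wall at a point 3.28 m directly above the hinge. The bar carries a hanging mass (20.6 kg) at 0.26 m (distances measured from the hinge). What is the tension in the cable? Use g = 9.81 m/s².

Sum moments about the hinge (the unknown hinge reaction has zero arm there).
Beam weight: 18.5 × 9.81 = 181.5 N down at 1.52 m → arm 1.52 m, τ = 181.5 × 1.52 = 275.9 N·m clockwise.
Hanging mass: 20.6 × 9.81 = 202.1 N down at 0.26 m → arm 0.26 m, τ = 202.1 × 0.26 = 52.55 N·m clockwise.
Total clockwise load moment = 328.4 N·m.
The cable tension T acts at 2.65 m; only its component perpendicular to the bar, T sinθ, produces torque. sinθ = h/√(h²+d²) = 3.28/√(3.28²+2.65²) = 0.7779.
Setting net torque to zero: T × 2.65 × 0.7779 = 328.4 → T = 328.4 / 2.061 = 159 N.

T ≈ 159 N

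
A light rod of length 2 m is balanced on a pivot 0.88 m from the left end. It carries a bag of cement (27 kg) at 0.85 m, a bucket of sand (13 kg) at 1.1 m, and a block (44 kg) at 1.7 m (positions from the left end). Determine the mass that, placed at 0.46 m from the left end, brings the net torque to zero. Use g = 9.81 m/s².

m ≈ 90.8 kg

Taking torques about the pivot (at 0.88 m from the left end):
Bag of cement: 27 × 9.81 = 264.9 N down at 0.85 m → arm 0.03 m, τ = 264.9 × 0.03 = 7.947 N·m counterclockwise.
Bucket of sand: 13 × 9.81 = 127.5 N down at 1.1 m → arm 0.22 m, τ = 127.5 × 0.22 = 28.05 N·m clockwise.
Block: 44 × 9.81 = 431.6 N down at 1.7 m → arm 0.82 m, τ = 431.6 × 0.82 = 353.9 N·m clockwise.
Net moment of known loads = 374 N·m clockwise.
An unknown mass m at 0.46 m has arm 0.42 m; its moment is m·g·0.42 counterclockwise.
Setting net torque to zero: m × 9.81 × 0.42 = 374 → m = 374 / (9.81 × 0.42) = 90.8 kg.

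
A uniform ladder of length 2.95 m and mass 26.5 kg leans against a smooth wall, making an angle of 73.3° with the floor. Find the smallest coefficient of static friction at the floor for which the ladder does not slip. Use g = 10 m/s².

About the foot of the ladder:
Ladder weight 26.5×10 = 265 N acts at 1.475 m along the ladder; its horizontal arm is 1.475·cos73.3° = 0.4239 m → τ = 112.3 N·m clockwise.
Wall normal N acts horizontally at the top; its moment arm is the height L sinθ = 2.95·sin73.3° = 2.826 m, counterclockwise.
For rotational equilibrium, N × 2.826 = 112.3, so N = 39.74 N.
ΣFx = 0 ⇒ f = N_wall = 39.74 N. ΣFy = 0 ⇒ N_floor = 265 N.
μ_min = f / N_floor = 39.74 / 265 = 0.15.

μ_min ≈ 0.15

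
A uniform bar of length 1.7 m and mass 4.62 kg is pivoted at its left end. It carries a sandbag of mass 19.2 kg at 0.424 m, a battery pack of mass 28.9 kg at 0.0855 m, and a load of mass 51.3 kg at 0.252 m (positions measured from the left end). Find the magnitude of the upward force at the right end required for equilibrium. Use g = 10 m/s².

F ≈ 162 N

Taking torques about the left end:
Beam weight: 4.62 × 10 = 46.2 N down at 0.85 m → arm 0.85 m, τ = 46.2 × 0.85 = 39.27 N·m clockwise.
Sandbag: 19.2 × 10 = 192 N down at 0.424 m → arm 0.424 m, τ = 192 × 0.424 = 81.41 N·m clockwise.
Battery pack: 28.9 × 10 = 289 N down at 0.0855 m → arm 0.0855 m, τ = 289 × 0.0855 = 24.71 N·m clockwise.
Load: 51.3 × 10 = 513 N down at 0.252 m → arm 0.252 m, τ = 513 × 0.252 = 129.3 N·m clockwise.
Net moment of the loads = 274.7 N·m clockwise.
The upward force F acts at the right end, arm 1.7 m, giving F × 1.7 counterclockwise.
Balancing moments: F × 1.7 = 274.7, giving F = 274.7 / 1.7 = 162 N.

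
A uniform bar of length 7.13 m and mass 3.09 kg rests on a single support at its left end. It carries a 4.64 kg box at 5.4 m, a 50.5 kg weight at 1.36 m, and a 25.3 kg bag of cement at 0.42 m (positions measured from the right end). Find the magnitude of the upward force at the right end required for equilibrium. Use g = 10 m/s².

About the left end:
Beam weight: 3.09 × 10 = 30.9 N down at 3.565 m → arm 3.565 m, τ = 30.9 × 3.565 = 110.2 N·m clockwise.
Box: 4.64 × 10 = 46.4 N down at 5.4 m → arm 1.73 m, τ = 46.4 × 1.73 = 80.27 N·m clockwise.
Weight: 50.5 × 10 = 505 N down at 1.36 m → arm 5.77 m, τ = 505 × 5.77 = 2914 N·m clockwise.
Bag of cement: 25.3 × 10 = 253 N down at 0.42 m → arm 6.71 m, τ = 253 × 6.71 = 1698 N·m clockwise.
Net moment of the loads = 4802 N·m clockwise.
The upward force F acts at the right end, arm 7.13 m, giving F × 7.13 counterclockwise.
For rotational equilibrium, F × 7.13 = 4802, so F = 4802 / 7.13 = 673 N.

F ≈ 673 N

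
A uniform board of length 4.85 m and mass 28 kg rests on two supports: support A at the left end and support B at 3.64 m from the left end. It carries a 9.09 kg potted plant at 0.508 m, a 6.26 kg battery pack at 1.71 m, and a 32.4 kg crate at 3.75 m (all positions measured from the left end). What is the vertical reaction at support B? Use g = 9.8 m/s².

R_B ≈ 551 N

Take moments about support A.
Beam weight: 28 × 9.8 = 274.4 N down at 2.425 m → arm 2.425 m, τ = 274.4 × 2.425 = 665.4 N·m clockwise.
Potted plant: 9.09 × 9.8 = 89.08 N down at 0.508 m → arm 0.508 m, τ = 89.08 × 0.508 = 45.25 N·m clockwise.
Battery pack: 6.26 × 9.8 = 61.35 N down at 1.71 m → arm 1.71 m, τ = 61.35 × 1.71 = 104.9 N·m clockwise.
Crate: 32.4 × 9.8 = 317.5 N down at 3.75 m → arm 3.75 m, τ = 317.5 × 3.75 = 1191 N·m clockwise.
Net load moment about support A = 2007 N·m clockwise.
Reaction R at support B is upward at 3.64 m, arm 3.64 m → moment R × 3.64 counterclockwise.
Setting net torque to zero: R × 3.64 = 2007 → R = 551 N.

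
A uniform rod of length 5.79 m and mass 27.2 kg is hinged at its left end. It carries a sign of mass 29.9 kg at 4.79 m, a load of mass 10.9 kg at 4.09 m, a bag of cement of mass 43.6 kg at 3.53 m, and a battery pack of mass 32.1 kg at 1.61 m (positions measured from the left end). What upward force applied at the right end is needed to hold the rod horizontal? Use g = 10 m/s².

About the left end:
Beam weight: 27.2 × 10 = 272 N down at 2.895 m → arm 2.895 m, τ = 272 × 2.895 = 787.4 N·m clockwise.
Sign: 29.9 × 10 = 299 N down at 4.79 m → arm 4.79 m, τ = 299 × 4.79 = 1432 N·m clockwise.
Load: 10.9 × 10 = 109 N down at 4.09 m → arm 4.09 m, τ = 109 × 4.09 = 445.8 N·m clockwise.
Bag of cement: 43.6 × 10 = 436 N down at 3.53 m → arm 3.53 m, τ = 436 × 3.53 = 1539 N·m clockwise.
Battery pack: 32.1 × 10 = 321 N down at 1.61 m → arm 1.61 m, τ = 321 × 1.61 = 516.8 N·m clockwise.
Net moment of the loads = 4721 N·m clockwise.
The upward force F acts at the right end, arm 5.79 m, giving F × 5.79 counterclockwise.
Balancing moments: F × 5.79 = 4721, giving F = 4721 / 5.79 = 815 N.

F ≈ 815 N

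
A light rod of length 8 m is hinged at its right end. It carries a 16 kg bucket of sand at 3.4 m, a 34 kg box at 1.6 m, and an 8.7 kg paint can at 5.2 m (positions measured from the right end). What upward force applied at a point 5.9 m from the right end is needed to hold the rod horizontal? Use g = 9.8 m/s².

F ≈ 256 N

Sum moments about the right end (the unknown pivot reaction has zero arm there).
Bucket of sand: 16 × 9.8 = 156.8 N down at 3.4 m → arm 3.4 m, τ = 156.8 × 3.4 = 533.1 N·m counterclockwise.
Box: 34 × 9.8 = 333.2 N down at 1.6 m → arm 1.6 m, τ = 333.2 × 1.6 = 533.1 N·m counterclockwise.
Paint can: 8.7 × 9.8 = 85.26 N down at 5.2 m → arm 5.2 m, τ = 85.26 × 5.2 = 443.4 N·m counterclockwise.
Net moment of the loads = 1510 N·m counterclockwise.
The upward force F acts at a point 5.9 m from the right end, arm 5.9 m, giving F × 5.9 clockwise.
For rotational equilibrium, F × 5.9 = 1510, so F = 1510 / 5.9 = 256 N.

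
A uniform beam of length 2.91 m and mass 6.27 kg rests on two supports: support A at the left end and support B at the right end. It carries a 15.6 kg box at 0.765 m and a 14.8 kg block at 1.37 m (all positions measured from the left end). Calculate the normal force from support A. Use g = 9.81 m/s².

Sum moments about support B (its reaction then has zero moment arm).
Beam weight: 6.27 × 9.81 = 61.51 N down at 1.455 m → arm 1.455 m, τ = 61.51 × 1.455 = 89.5 N·m counterclockwise.
Box: 15.6 × 9.81 = 153 N down at 0.765 m → arm 2.145 m, τ = 153 × 2.145 = 328.2 N·m counterclockwise.
Block: 14.8 × 9.81 = 145.2 N down at 1.37 m → arm 1.54 m, τ = 145.2 × 1.54 = 223.6 N·m counterclockwise.
Net load moment about support B = 641.3 N·m counterclockwise.
Reaction R at support A is upward at 0 m, arm 2.91 m → moment R × 2.91 clockwise.
Setting net torque to zero: R × 2.91 = 641.3 → R = 220 N.

R_A ≈ 220 N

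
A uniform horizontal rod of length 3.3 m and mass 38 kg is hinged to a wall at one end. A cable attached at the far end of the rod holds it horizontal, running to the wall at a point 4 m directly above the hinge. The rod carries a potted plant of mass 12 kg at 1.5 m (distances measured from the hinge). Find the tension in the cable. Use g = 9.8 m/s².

T ≈ 311 N

About the hinge:
Beam weight: 38 × 9.8 = 372.4 N down at 1.65 m → arm 1.65 m, τ = 372.4 × 1.65 = 614.5 N·m clockwise.
Potted plant: 12 × 9.8 = 117.6 N down at 1.5 m → arm 1.5 m, τ = 117.6 × 1.5 = 176.4 N·m clockwise.
Total clockwise load moment = 790.9 N·m.
The cable tension T acts at 3.3 m; only its component perpendicular to the rod, T sinθ, produces torque. sinθ = h/√(h²+d²) = 4/√(4²+3.3²) = 0.7714.
Στ = 0 ⇒ T × 3.3 × 0.7714 = 790.9 ⇒ T = 790.9 / 2.546 = 311 N.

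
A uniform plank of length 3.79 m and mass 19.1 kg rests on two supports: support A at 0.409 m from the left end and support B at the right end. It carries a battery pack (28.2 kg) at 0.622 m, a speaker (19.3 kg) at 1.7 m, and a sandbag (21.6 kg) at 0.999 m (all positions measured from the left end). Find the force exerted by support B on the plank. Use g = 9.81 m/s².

R_B ≈ 209 N

Sum moments about support A (its reaction then has zero moment arm).
Beam weight: 19.1 × 9.81 = 187.4 N down at 1.895 m → arm 1.486 m, τ = 187.4 × 1.486 = 278.5 N·m clockwise.
Battery pack: 28.2 × 9.81 = 276.6 N down at 0.622 m → arm 0.213 m, τ = 276.6 × 0.213 = 58.92 N·m clockwise.
Speaker: 19.3 × 9.81 = 189.3 N down at 1.7 m → arm 1.291 m, τ = 189.3 × 1.291 = 244.4 N·m clockwise.
Sandbag: 21.6 × 9.81 = 211.9 N down at 0.999 m → arm 0.59 m, τ = 211.9 × 0.59 = 125 N·m clockwise.
Net load moment about support A = 706.8 N·m clockwise.
Reaction R at support B is upward at 3.79 m, arm 3.381 m → moment R × 3.381 counterclockwise.
Setting net torque to zero: R × 3.381 = 706.8 → R = 209 N.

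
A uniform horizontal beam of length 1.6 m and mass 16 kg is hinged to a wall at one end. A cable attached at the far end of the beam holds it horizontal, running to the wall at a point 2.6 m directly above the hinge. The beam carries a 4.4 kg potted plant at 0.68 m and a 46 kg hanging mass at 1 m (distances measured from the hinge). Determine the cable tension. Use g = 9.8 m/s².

T ≈ 444 N

Sum moments about the hinge (the unknown hinge reaction has zero arm there).
Beam weight: 16 × 9.8 = 156.8 N down at 0.8 m → arm 0.8 m, τ = 156.8 × 0.8 = 125.4 N·m clockwise.
Potted plant: 4.4 × 9.8 = 43.12 N down at 0.68 m → arm 0.68 m, τ = 43.12 × 0.68 = 29.32 N·m clockwise.
Hanging mass: 46 × 9.8 = 450.8 N down at 1 m → arm 1 m, τ = 450.8 × 1 = 450.8 N·m clockwise.
Total clockwise load moment = 605.5 N·m.
The cable tension T acts at 1.6 m; only its component perpendicular to the beam, T sinθ, produces torque. sinθ = h/√(h²+d²) = 2.6/√(2.6²+1.6²) = 0.8517.
Setting net torque to zero: T × 1.6 × 0.8517 = 605.5 → T = 605.5 / 1.363 = 444 N.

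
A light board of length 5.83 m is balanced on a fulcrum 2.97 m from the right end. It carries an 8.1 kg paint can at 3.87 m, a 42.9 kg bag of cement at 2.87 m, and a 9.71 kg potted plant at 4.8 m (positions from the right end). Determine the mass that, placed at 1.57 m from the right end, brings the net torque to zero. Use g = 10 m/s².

m ≈ 14.8 kg

About the fulcrum (at 2.97 m from the right end):
Paint can: 8.1 × 10 = 81 N down at 3.87 m → arm 0.9 m, τ = 81 × 0.9 = 72.9 N·m counterclockwise.
Bag of cement: 42.9 × 10 = 429 N down at 2.87 m → arm 0.1 m, τ = 429 × 0.1 = 42.9 N·m clockwise.
Potted plant: 9.71 × 10 = 97.1 N down at 4.8 m → arm 1.83 m, τ = 97.1 × 1.83 = 177.7 N·m counterclockwise.
Net moment of known loads = 207.7 N·m counterclockwise.
An unknown mass m at 1.57 m has arm 1.4 m; its moment is m·g·1.4 clockwise.
Balancing moments: m × 10 × 1.4 = 207.7, giving m = 207.7 / (10 × 1.4) = 14.8 kg.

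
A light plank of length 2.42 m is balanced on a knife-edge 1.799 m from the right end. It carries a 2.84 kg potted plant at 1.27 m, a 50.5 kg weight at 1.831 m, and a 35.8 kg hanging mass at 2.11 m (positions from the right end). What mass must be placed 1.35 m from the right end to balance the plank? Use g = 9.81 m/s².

m ≈ 25 kg

Choose the knife-edge (at 1.799 m from the right end) as the axis so the support reaction has zero arm there.
Potted plant: 2.84 × 9.81 = 27.86 N down at 1.27 m → arm 0.529 m, τ = 27.86 × 0.529 = 14.74 N·m clockwise.
Weight: 50.5 × 9.81 = 495.4 N down at 1.831 m → arm 0.032 m, τ = 495.4 × 0.032 = 15.85 N·m counterclockwise.
Hanging mass: 35.8 × 9.81 = 351.2 N down at 2.11 m → arm 0.311 m, τ = 351.2 × 0.311 = 109.2 N·m counterclockwise.
Net moment of known loads = 110.3 N·m counterclockwise.
An unknown mass m at 1.35 m has arm 0.449 m; its moment is m·g·0.449 clockwise.
Balancing moments: m × 9.81 × 0.449 = 110.3, giving m = 110.3 / (9.81 × 0.449) = 25 kg.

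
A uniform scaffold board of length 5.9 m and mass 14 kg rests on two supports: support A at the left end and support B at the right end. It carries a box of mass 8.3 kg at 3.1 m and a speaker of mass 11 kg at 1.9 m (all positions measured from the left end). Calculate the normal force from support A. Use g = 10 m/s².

R_A ≈ 184 N

Sum moments about support B (its reaction then has zero moment arm).
Beam weight: 14 × 10 = 140 N down at 2.95 m → arm 2.95 m, τ = 140 × 2.95 = 413 N·m counterclockwise.
Box: 8.3 × 10 = 83 N down at 3.1 m → arm 2.8 m, τ = 83 × 2.8 = 232.4 N·m counterclockwise.
Speaker: 11 × 10 = 110 N down at 1.9 m → arm 4 m, τ = 110 × 4 = 440 N·m counterclockwise.
Net load moment about support B = 1085 N·m counterclockwise.
Reaction R at support A is upward at 0 m, arm 5.9 m → moment R × 5.9 clockwise.
Στ = 0 ⇒ R × 5.9 = 1085 ⇒ R = 184 N.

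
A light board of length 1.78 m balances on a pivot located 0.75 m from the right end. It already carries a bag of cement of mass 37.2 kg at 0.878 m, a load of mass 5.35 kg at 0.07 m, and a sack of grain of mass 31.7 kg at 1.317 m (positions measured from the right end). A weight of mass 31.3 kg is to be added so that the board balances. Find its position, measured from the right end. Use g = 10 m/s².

x ≈ 0.14 m from the right end

Take moments about the pivot (at 0.75 m from the right end).
Bag of cement: 37.2 × 10 = 372 N down at 0.878 m → arm 0.128 m, τ = 372 × 0.128 = 47.62 N·m counterclockwise.
Load: 5.35 × 10 = 53.5 N down at 0.07 m → arm 0.68 m, τ = 53.5 × 0.68 = 36.38 N·m clockwise.
Sack of grain: 31.7 × 10 = 317 N down at 1.317 m → arm 0.567 m, τ = 317 × 0.567 = 179.7 N·m counterclockwise.
Net moment of existing loads = 190.9 N·m counterclockwise.
The weight weighs 31.3 × 10 = 313 N and must supply an equal clockwise moment, so its lever arm about the pivot is 190.9 / 313 = 0.61 m.
That puts it at 0.75 − 0.61 = 0.14 m from the right end.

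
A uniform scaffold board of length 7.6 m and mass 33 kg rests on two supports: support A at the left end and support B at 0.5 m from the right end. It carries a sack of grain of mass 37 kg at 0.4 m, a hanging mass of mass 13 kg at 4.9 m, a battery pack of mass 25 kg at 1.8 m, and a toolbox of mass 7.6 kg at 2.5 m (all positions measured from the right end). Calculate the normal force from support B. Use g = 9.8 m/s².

Taking torques about support A:
Beam weight: 33 × 9.8 = 323.4 N down at 3.8 m → arm 3.8 m, τ = 323.4 × 3.8 = 1229 N·m clockwise.
Sack of grain: 37 × 9.8 = 362.6 N down at 0.4 m → arm 7.2 m, τ = 362.6 × 7.2 = 2611 N·m clockwise.
Hanging mass: 13 × 9.8 = 127.4 N down at 4.9 m → arm 2.7 m, τ = 127.4 × 2.7 = 344 N·m clockwise.
Battery pack: 25 × 9.8 = 245 N down at 1.8 m → arm 5.8 m, τ = 245 × 5.8 = 1421 N·m clockwise.
Toolbox: 7.6 × 9.8 = 74.48 N down at 2.5 m → arm 5.1 m, τ = 74.48 × 5.1 = 379.8 N·m clockwise.
Net load moment about support A = 5985 N·m clockwise.
Reaction R at support B is upward at 0.5 m, arm 7.1 m → moment R × 7.1 counterclockwise.
For rotational equilibrium, R × 7.1 = 5985, so R = 843 N.

R_B ≈ 843 N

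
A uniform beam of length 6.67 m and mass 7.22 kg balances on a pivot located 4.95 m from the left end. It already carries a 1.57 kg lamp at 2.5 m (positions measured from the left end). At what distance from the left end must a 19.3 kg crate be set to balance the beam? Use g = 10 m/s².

x ≈ 5.75 m from the left end

Sum moments about the pivot (at 4.95 m from the left end) (the support reaction has zero arm there).
Beam weight: 7.22 × 10 = 72.2 N down at 3.335 m → arm 1.615 m, τ = 72.2 × 1.615 = 116.6 N·m counterclockwise.
Lamp: 1.57 × 10 = 15.7 N down at 2.5 m → arm 2.45 m, τ = 15.7 × 2.45 = 38.47 N·m counterclockwise.
Net moment of existing loads = 155.1 N·m counterclockwise.
The crate weighs 19.3 × 10 = 193 N and must supply an equal clockwise moment, so its lever arm about the pivot is 155.1 / 193 = 0.804 m.
That puts it at 4.95 + 0.804 = 5.75 m from the left end.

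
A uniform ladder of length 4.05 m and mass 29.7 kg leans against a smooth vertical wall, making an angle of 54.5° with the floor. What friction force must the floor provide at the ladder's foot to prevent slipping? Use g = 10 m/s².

f ≈ 106 N

Sum moments about the foot of the ladder (the floor normal and friction both act there and drop out).
Ladder weight 29.7×10 = 297 N acts at 2.025 m along the ladder; its horizontal arm is 2.025·cos54.5° = 1.176 m → τ = 349.3 N·m clockwise.
Wall normal N acts horizontally at the top; its moment arm is the height L sinθ = 4.05·sin54.5° = 3.297 m, counterclockwise.
For rotational equilibrium, N × 3.297 = 349.3, so N = 106 N.
ΣFx = 0: friction at the foot balances the wall's push, so f = N_wall = 106 N.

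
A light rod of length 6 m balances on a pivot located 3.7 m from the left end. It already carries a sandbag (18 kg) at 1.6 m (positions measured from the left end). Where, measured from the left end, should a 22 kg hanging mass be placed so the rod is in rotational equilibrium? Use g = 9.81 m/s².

x ≈ 5.42 m from the left end

Choose the pivot (at 3.7 m from the left end) as the axis so the support reaction has zero arm there.
Sandbag: 18 × 9.81 = 176.6 N down at 1.6 m → arm 2.1 m, τ = 176.6 × 2.1 = 370.9 N·m counterclockwise.
Net moment of existing loads = 370.9 N·m counterclockwise.
The hanging mass weighs 22 × 9.81 = 215.8 N and must supply an equal clockwise moment, so its lever arm about the pivot is 370.9 / 215.8 = 1.72 m.
That puts it at 3.7 + 1.72 = 5.42 m from the left end.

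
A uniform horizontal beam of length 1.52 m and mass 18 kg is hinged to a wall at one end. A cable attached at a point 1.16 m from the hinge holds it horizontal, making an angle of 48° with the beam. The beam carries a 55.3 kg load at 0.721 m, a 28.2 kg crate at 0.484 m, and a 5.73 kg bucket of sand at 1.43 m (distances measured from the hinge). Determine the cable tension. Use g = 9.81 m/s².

T ≈ 858 N

Sum moments about the hinge (the unknown hinge reaction has zero arm there).
Beam weight: 18 × 9.81 = 176.6 N down at 0.76 m → arm 0.76 m, τ = 176.6 × 0.76 = 134.2 N·m clockwise.
Load: 55.3 × 9.81 = 542.5 N down at 0.721 m → arm 0.721 m, τ = 542.5 × 0.721 = 391.1 N·m clockwise.
Crate: 28.2 × 9.81 = 276.6 N down at 0.484 m → arm 0.484 m, τ = 276.6 × 0.484 = 133.9 N·m clockwise.
Bucket of sand: 5.73 × 9.81 = 56.21 N down at 1.43 m → arm 1.43 m, τ = 56.21 × 1.43 = 80.38 N·m clockwise.
Total clockwise load moment = 739.6 N·m.
The cable tension T acts at 1.16 m; only its component perpendicular to the beam, T sinθ, produces torque. sin 48° = 0.7431.
For rotational equilibrium, T × 1.16 × 0.7431 = 739.6, so T = 739.6 / 0.862 = 858 N.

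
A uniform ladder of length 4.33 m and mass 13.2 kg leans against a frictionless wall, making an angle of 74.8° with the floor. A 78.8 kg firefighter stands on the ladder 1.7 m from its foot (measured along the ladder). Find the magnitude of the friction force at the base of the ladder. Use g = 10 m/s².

f ≈ 102 N

Taking torques about the foot of the ladder:
Ladder weight 13.2×10 = 132 N acts at 2.165 m along the ladder; its horizontal arm is 2.165·cos74.8° = 0.5676 m → τ = 74.92 N·m clockwise.
Firefighter: 78.8×10 = 788 N at 1.7 m → arm 0.4457 m → τ = 351.2 N·m clockwise.
Wall normal N acts horizontally at the top; its moment arm is the height L sinθ = 4.33·sin74.8° = 4.179 m, counterclockwise.
Στ = 0 ⇒ N × 4.179 = 426.1 ⇒ N = 102 N.
ΣFx = 0: friction at the foot balances the wall's push, so f = N_wall = 102 N.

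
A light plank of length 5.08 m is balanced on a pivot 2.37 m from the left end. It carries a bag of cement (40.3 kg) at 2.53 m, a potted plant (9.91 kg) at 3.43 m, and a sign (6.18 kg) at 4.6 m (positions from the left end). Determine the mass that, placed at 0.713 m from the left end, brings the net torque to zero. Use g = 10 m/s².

About the pivot (at 2.37 m from the left end):
Bag of cement: 40.3 × 10 = 403 N down at 2.53 m → arm 0.16 m, τ = 403 × 0.16 = 64.48 N·m clockwise.
Potted plant: 9.91 × 10 = 99.1 N down at 3.43 m → arm 1.06 m, τ = 99.1 × 1.06 = 105 N·m clockwise.
Sign: 6.18 × 10 = 61.8 N down at 4.6 m → arm 2.23 m, τ = 61.8 × 2.23 = 137.8 N·m clockwise.
Net moment of known loads = 307.3 N·m clockwise.
An unknown mass m at 0.713 m has arm 1.657 m; its moment is m·g·1.657 counterclockwise.
Στ = 0 ⇒ m × 10 × 1.657 = 307.3 ⇒ m = 307.3 / (10 × 1.657) = 18.5 kg.

m ≈ 18.5 kg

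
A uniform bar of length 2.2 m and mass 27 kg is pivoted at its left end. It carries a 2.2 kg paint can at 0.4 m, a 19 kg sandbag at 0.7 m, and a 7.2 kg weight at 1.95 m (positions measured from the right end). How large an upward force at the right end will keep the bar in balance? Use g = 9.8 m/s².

About the left end:
Beam weight: 27 × 9.8 = 264.6 N down at 1.1 m → arm 1.1 m, τ = 264.6 × 1.1 = 291.1 N·m clockwise.
Paint can: 2.2 × 9.8 = 21.56 N down at 0.4 m → arm 1.8 m, τ = 21.56 × 1.8 = 38.81 N·m clockwise.
Sandbag: 19 × 9.8 = 186.2 N down at 0.7 m → arm 1.5 m, τ = 186.2 × 1.5 = 279.3 N·m clockwise.
Weight: 7.2 × 9.8 = 70.56 N down at 1.95 m → arm 0.25 m, τ = 70.56 × 0.25 = 17.64 N·m clockwise.
Net moment of the loads = 626.9 N·m clockwise.
The upward force F acts at the right end, arm 2.2 m, giving F × 2.2 counterclockwise.
Balancing moments: F × 2.2 = 626.9, giving F = 626.9 / 2.2 = 285 N.

F ≈ 285 N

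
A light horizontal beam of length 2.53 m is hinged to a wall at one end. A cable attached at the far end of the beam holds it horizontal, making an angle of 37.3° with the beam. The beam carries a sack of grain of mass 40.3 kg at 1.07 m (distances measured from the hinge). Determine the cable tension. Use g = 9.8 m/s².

Choose the hinge as the axis so the unknown hinge reaction has zero arm there.
Sack of grain: 40.3 × 9.8 = 394.9 N down at 1.07 m → arm 1.07 m, τ = 394.9 × 1.07 = 422.5 N·m clockwise.
Total clockwise load moment = 422.5 N·m.
The cable tension T acts at 2.53 m; only its component perpendicular to the beam, T sinθ, produces torque. sin 37.3° = 0.606.
Setting net torque to zero: T × 2.53 × 0.606 = 422.5 → T = 422.5 / 1.533 = 276 N.

T ≈ 276 N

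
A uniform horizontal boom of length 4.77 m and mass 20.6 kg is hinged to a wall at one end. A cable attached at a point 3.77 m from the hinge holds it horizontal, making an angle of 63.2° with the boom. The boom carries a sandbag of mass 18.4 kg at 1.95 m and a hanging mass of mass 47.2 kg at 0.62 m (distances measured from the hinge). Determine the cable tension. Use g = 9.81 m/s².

About the hinge:
Beam weight: 20.6 × 9.81 = 202.1 N down at 2.385 m → arm 2.385 m, τ = 202.1 × 2.385 = 482 N·m clockwise.
Sandbag: 18.4 × 9.81 = 180.5 N down at 1.95 m → arm 1.95 m, τ = 180.5 × 1.95 = 352 N·m clockwise.
Hanging mass: 47.2 × 9.81 = 463 N down at 0.62 m → arm 0.62 m, τ = 463 × 0.62 = 287.1 N·m clockwise.
Total clockwise load moment = 1121 N·m.
The cable tension T acts at 3.77 m; only its component perpendicular to the boom, T sinθ, produces torque. sin 63.2° = 0.8926.
Balancing moments: T × 3.77 × 0.8926 = 1121, giving T = 1121 / 3.365 = 333 N.

T ≈ 333 N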